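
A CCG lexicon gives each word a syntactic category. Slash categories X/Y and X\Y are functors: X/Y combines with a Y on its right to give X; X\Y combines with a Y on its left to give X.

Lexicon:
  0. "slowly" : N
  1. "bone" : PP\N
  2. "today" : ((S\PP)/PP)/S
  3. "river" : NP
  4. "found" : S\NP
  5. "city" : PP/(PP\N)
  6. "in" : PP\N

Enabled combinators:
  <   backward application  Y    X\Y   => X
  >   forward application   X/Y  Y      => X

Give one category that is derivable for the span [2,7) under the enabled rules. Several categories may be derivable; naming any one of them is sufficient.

[0,7] S   <
  [0,2] PP   <
    [0,1] "slowly" : N
    [1,2] "bone" : PP\N
  [2,7] S\PP   >
    [2,5] (S\PP)/PP   >
      [2,3] "today" : ((S\PP)/PP)/S
      [3,5] S   <
        [3,4] "river" : NP
        [4,5] "found" : S\NP
    [5,7] PP   >
      [5,6] "city" : PP/(PP\N)
      [6,7] "in" : PP\N

S\PP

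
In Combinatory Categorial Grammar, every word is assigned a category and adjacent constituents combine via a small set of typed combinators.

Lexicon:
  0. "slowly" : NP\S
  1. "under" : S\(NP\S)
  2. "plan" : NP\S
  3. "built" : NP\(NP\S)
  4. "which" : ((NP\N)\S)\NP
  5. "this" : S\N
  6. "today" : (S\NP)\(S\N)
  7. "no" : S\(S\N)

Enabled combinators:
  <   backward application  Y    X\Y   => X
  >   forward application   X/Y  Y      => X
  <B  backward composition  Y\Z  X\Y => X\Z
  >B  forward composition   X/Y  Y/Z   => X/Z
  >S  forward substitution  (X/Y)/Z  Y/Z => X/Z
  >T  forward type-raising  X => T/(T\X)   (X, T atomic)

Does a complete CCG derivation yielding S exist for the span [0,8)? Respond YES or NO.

[0,8] S   <
  [0,7] S\N   <B
    [0,5] NP\N   <
      [0,2] S   <
        [0,1] "slowly" : NP\S
        [1,2] "under" : S\(NP\S)
      [2,5] (NP\N)\S   <
        [2,4] NP   <
          [2,3] "plan" : NP\S
          [3,4] "built" : NP\(NP\S)
        [4,5] "which" : ((NP\N)\S)\NP
    [5,7] S\NP   <
      [5,6] "this" : S\N
      [6,7] "today" : (S\NP)\(S\N)
  [7,8] "no" : S\(S\N)

YES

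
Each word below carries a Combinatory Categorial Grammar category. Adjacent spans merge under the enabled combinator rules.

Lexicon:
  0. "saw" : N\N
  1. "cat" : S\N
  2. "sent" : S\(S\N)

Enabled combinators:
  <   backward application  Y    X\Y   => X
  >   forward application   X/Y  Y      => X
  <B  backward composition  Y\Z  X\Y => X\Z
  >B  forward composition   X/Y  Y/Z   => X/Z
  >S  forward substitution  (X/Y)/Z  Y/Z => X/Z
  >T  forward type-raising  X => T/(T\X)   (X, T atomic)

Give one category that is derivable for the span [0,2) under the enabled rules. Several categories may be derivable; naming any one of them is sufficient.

[0,3] S   <
  [0,2] S\N   <B
    [0,1] "saw" : N\N
    [1,2] "cat" : S\N
  [2,3] "sent" : S\(S\N)

S\N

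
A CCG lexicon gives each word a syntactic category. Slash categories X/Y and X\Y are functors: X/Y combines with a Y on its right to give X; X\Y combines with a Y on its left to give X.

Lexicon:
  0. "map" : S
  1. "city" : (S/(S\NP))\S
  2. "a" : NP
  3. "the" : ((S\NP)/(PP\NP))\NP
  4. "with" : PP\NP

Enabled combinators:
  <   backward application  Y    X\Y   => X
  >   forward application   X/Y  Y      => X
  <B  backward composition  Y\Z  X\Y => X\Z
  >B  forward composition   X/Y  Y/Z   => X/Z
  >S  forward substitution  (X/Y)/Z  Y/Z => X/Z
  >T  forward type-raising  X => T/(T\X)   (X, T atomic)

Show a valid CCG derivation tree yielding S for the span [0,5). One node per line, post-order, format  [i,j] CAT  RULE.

[0,1] S  lex  "map"
[1,2] (S/(S\NP))\S  lex  "city"
[0,2] S/(S\NP)  <  k=1
[2,3] NP  lex  "a"
[3,4] ((S\NP)/(PP\NP))\NP  lex  "the"
[2,4] (S\NP)/(PP\NP)  <  k=3
[4,5] PP\NP  lex  "with"
[2,5] S\NP  >  k=4
[0,5] S  >  k=2

[0,5] S   >
  [0,2] S/(S\NP)   <
    [0,1] "map" : S
    [1,2] "city" : (S/(S\NP))\S
  [2,5] S\NP   >
    [2,4] (S\NP)/(PP\NP)   <
      [2,3] "a" : NP
      [3,4] "the" : ((S\NP)/(PP\NP))\NP
    [4,5] "with" : PP\NP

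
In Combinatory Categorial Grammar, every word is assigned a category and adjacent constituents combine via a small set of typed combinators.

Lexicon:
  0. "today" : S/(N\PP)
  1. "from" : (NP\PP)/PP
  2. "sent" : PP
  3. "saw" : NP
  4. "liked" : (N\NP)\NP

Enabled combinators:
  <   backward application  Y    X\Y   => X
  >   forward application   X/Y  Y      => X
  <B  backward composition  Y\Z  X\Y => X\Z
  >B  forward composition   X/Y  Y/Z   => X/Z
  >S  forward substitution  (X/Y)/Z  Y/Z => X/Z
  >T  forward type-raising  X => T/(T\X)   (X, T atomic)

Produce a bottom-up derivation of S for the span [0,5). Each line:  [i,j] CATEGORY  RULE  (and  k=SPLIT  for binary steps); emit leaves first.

[0,1] S/(N\PP)  lex  "today"
[1,2] (NP\PP)/PP  lex  "from"
[2,3] PP  lex  "sent"
[1,3] NP\PP  >  k=2
[3,4] NP  lex  "saw"
[4,5] (N\NP)\NP  lex  "liked"
[3,5] N\NP  <  k=4
[1,5] N\PP  <B  k=3
[0,5] S  >  k=1

[0,5] S   >
  [0,1] "today" : S/(N\PP)
  [1,5] N\PP   <B
    [1,3] NP\PP   >
      [1,2] "from" : (NP\PP)/PP
      [2,3] "sent" : PP
    [3,5] N\NP   <
      [3,4] "saw" : NP
      [4,5] "liked" : (N\NP)\NP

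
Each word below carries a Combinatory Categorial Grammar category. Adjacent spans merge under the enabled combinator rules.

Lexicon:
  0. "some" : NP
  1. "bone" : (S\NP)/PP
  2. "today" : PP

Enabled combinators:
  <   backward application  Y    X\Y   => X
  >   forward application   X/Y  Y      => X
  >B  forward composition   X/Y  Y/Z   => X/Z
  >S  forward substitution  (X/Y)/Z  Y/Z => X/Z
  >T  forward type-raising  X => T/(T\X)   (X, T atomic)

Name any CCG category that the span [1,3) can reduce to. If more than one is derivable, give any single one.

S\NP

[0,3] S   <
  [0,1] "some" : NP
  [1,3] S\NP   >
    [1,2] "bone" : (S\NP)/PP
    [2,3] "today" : PP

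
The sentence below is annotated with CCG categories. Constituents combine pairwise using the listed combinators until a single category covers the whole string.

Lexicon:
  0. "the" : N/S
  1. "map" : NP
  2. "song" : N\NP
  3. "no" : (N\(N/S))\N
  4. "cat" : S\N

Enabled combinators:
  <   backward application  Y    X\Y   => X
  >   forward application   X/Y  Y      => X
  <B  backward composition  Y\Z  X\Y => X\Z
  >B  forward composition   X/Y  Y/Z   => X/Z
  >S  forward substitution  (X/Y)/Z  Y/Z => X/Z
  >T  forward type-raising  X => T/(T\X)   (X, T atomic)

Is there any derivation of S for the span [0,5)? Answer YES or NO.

YES

[0,5] S   <
  [0,4] N   <
    [0,1] "the" : N/S
    [1,4] N\(N/S)   <
      [1,3] N   <
        [1,2] "map" : NP
        [2,3] "song" : N\NP
      [3,4] "no" : (N\(N/S))\N
  [4,5] "cat" : S\N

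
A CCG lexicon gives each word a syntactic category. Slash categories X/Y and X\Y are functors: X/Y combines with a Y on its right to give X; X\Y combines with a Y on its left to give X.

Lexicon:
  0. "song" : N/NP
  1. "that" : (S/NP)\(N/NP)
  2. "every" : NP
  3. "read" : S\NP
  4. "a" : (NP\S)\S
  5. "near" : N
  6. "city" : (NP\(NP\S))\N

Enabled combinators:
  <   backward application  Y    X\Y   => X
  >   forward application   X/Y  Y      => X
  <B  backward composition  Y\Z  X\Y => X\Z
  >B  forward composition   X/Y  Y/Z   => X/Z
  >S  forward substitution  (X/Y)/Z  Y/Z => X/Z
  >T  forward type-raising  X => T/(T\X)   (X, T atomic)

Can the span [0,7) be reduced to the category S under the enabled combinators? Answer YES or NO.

[0,7] S   >
  [0,2] S/NP   <
    [0,1] "song" : N/NP
    [1,2] "that" : (S/NP)\(N/NP)
  [2,7] NP   <
    [2,5] NP\S   <
      [2,4] S   <
        [2,3] "every" : NP
        [3,4] "read" : S\NP
      [4,5] "a" : (NP\S)\S
    [5,7] NP\(NP\S)   <
      [5,6] "near" : N
      [6,7] "city" : (NP\(NP\S))\N

YES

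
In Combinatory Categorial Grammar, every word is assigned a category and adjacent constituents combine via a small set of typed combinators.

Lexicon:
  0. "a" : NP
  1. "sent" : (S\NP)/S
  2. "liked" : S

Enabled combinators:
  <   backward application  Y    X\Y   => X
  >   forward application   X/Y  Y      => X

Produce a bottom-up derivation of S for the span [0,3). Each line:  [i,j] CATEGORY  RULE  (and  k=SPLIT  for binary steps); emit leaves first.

[0,3] S   <
  [0,1] "a" : NP
  [1,3] S\NP   >
    [1,2] "sent" : (S\NP)/S
    [2,3] "liked" : S

[0,1] NP  lex  "a"
[1,2] (S\NP)/S  lex  "sent"
[2,3] S  lex  "liked"
[1,3] S\NP  >  k=2
[0,3] S  <  k=1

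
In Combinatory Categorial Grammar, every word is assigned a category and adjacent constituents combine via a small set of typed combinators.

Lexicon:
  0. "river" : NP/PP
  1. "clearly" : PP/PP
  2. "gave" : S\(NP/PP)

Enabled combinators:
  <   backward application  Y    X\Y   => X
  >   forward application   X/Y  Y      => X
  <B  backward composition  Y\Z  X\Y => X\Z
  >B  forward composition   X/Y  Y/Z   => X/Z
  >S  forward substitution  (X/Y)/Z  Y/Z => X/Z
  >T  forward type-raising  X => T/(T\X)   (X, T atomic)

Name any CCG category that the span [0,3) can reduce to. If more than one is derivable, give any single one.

[0,3] S   <
  [0,2] NP/PP   >B
    [0,1] "river" : NP/PP
    [1,2] "clearly" : PP/PP
  [2,3] "gave" : S\(NP/PP)

S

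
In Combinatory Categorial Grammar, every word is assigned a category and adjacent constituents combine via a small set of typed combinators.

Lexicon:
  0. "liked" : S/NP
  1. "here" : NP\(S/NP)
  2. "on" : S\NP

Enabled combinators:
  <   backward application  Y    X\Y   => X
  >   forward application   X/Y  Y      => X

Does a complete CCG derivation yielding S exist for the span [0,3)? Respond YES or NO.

YES

[0,3] S   <
  [0,2] NP   <
    [0,1] "liked" : S/NP
    [1,2] "here" : NP\(S/NP)
  [2,3] "on" : S\NP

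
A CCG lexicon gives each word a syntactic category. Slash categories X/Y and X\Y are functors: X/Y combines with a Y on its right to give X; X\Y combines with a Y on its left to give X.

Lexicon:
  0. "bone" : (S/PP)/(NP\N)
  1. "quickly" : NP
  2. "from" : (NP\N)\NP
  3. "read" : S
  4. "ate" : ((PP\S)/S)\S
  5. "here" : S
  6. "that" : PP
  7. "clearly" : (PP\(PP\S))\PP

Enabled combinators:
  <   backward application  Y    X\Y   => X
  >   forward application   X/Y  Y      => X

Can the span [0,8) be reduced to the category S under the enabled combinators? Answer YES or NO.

[0,8] S   >
  [0,3] S/PP   >
    [0,1] "bone" : (S/PP)/(NP\N)
    [1,3] NP\N   <
      [1,2] "quickly" : NP
      [2,3] "from" : (NP\N)\NP
  [3,8] PP   <
    [3,6] PP\S   >
      [3,5] (PP\S)/S   <
        [3,4] "read" : S
        [4,5] "ate" : ((PP\S)/S)\S
      [5,6] "here" : S
    [6,8] PP\(PP\S)   <
      [6,7] "that" : PP
      [7,8] "clearly" : (PP\(PP\S))\PP

YES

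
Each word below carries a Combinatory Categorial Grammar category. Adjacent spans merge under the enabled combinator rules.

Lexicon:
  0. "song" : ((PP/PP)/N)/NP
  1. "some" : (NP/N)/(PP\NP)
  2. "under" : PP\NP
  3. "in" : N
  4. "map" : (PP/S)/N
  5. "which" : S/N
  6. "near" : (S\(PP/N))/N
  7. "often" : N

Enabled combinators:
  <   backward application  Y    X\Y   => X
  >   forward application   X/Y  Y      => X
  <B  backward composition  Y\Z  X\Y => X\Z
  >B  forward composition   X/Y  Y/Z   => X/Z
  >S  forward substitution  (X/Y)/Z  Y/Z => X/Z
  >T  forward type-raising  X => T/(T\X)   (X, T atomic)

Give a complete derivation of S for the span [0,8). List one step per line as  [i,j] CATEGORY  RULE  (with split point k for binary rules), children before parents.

[0,8] S   <
  [0,6] PP/N   >S
    [0,4] (PP/PP)/N   >
      [0,1] "song" : ((PP/PP)/N)/NP
      [1,4] NP   >
        [1,3] NP/N   >
          [1,2] "some" : (NP/N)/(PP\NP)
          [2,3] "under" : PP\NP
        [3,4] "in" : N
    [4,6] PP/N   >S
      [4,5] "map" : (PP/S)/N
      [5,6] "which" : S/N
  [6,8] S\(PP/N)   >
    [6,7] "near" : (S\(PP/N))/N
    [7,8] "often" : N

[0,1] ((PP/PP)/N)/NP  lex  "song"
[1,2] (NP/N)/(PP\NP)  lex  "some"
[2,3] PP\NP  lex  "under"
[1,3] NP/N  >  k=2
[3,4] N  lex  "in"
[1,4] NP  >  k=3
[0,4] (PP/PP)/N  >  k=1
[4,5] (PP/S)/N  lex  "map"
[5,6] S/N  lex  "which"
[4,6] PP/N  >S  k=5
[0,6] PP/N  >S  k=4
[6,7] (S\(PP/N))/N  lex  "near"
[7,8] N  lex  "often"
[6,8] S\(PP/N)  >  k=7
[0,8] S  <  k=6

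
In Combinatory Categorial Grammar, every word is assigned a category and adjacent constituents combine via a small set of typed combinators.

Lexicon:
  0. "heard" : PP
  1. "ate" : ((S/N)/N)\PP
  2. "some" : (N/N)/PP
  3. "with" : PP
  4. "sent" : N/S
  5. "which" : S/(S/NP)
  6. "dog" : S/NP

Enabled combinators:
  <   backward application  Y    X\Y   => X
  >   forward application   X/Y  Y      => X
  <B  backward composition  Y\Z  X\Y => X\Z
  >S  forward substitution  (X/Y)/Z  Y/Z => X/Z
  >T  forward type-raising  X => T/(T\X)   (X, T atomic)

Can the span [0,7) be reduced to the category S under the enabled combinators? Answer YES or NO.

[0,7] S   >
  [0,4] S/N   >S
    [0,2] (S/N)/N   <
      [0,1] "heard" : PP
      [1,2] "ate" : ((S/N)/N)\PP
    [2,4] N/N   >
      [2,3] "some" : (N/N)/PP
      [3,4] "with" : PP
  [4,7] N   >
    [4,5] "sent" : N/S
    [5,7] S   >
      [5,6] "which" : S/(S/NP)
      [6,7] "dog" : S/NP

YES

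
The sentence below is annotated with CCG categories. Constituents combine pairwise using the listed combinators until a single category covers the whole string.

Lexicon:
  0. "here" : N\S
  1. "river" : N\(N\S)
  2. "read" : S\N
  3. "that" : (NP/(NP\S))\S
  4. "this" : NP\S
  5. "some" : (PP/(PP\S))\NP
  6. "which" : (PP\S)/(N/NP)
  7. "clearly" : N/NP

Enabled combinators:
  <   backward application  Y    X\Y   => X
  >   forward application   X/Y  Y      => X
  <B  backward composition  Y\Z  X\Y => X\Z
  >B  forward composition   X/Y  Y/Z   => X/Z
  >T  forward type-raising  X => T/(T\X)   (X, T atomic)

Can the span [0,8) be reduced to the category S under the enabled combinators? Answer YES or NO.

N\S N\(N\S) S\N (NP/(NP\S))\S NP\S (PP/(PP\S))\NP (PP\S)/(N/NP) N/NP
CKY chart[0,8] = {N/(N\PP), NP/(NP\PP), PP, PP/(PP\PP), S/(S\PP)}; S ∉ chart

NO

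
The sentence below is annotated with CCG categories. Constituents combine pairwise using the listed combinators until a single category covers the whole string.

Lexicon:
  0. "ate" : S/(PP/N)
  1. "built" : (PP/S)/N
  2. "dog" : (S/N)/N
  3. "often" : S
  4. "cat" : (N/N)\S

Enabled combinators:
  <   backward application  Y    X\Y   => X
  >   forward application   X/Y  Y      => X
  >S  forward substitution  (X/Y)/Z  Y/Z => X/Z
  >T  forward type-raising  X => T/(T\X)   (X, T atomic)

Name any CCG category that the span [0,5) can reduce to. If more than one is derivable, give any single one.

S

[0,5] S   >
  [0,1] "ate" : S/(PP/N)
  [1,5] PP/N   >S
    [1,2] "built" : (PP/S)/N
    [2,5] S/N   >S
      [2,3] "dog" : (S/N)/N
      [3,5] N/N   <
        [3,4] "often" : S
        [4,5] "cat" : (N/N)\S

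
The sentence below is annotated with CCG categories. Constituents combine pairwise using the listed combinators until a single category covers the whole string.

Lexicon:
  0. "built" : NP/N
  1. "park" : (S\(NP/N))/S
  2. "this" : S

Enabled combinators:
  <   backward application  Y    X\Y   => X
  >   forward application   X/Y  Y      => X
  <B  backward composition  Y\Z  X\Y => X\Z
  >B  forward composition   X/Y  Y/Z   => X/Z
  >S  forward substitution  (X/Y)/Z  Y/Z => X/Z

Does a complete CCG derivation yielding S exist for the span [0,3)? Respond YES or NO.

[0,3] S   <
  [0,1] "built" : NP/N
  [1,3] S\(NP/N)   >
    [1,2] "park" : (S\(NP/N))/S
    [2,3] "this" : S

YES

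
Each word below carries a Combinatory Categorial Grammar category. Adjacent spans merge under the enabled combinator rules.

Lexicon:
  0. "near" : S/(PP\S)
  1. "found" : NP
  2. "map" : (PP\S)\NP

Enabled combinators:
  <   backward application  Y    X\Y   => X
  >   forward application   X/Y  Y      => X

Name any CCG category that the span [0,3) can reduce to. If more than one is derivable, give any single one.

S

[0,3] S   >
  [0,1] "near" : S/(PP\S)
  [1,3] PP\S   <
    [1,2] "found" : NP
    [2,3] "map" : (PP\S)\NP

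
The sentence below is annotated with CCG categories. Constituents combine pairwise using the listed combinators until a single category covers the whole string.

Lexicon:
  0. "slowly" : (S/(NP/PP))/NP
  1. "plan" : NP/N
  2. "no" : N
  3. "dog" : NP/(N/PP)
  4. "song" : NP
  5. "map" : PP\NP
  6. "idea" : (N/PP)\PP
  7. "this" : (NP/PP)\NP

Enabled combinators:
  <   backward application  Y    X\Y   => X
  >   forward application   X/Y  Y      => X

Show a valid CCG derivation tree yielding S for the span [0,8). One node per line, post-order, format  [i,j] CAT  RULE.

[0,8] S   >
  [0,3] S/(NP/PP)   >
    [0,1] "slowly" : (S/(NP/PP))/NP
    [1,3] NP   >
      [1,2] "plan" : NP/N
      [2,3] "no" : N
  [3,8] NP/PP   <
    [3,7] NP   >
      [3,4] "dog" : NP/(N/PP)
      [4,7] N/PP   <
        [4,6] PP   <
          [4,5] "song" : NP
          [5,6] "map" : PP\NP
        [6,7] "idea" : (N/PP)\PP
    [7,8] "this" : (NP/PP)\NP

[0,1] (S/(NP/PP))/NP  lex  "slowly"
[1,2] NP/N  lex  "plan"
[2,3] N  lex  "no"
[1,3] NP  >  k=2
[0,3] S/(NP/PP)  >  k=1
[3,4] NP/(N/PP)  lex  "dog"
[4,5] NP  lex  "song"
[5,6] PP\NP  lex  "map"
[4,6] PP  <  k=5
[6,7] (N/PP)\PP  lex  "idea"
[4,7] N/PP  <  k=6
[3,7] NP  >  k=4
[7,8] (NP/PP)\NP  lex  "this"
[3,8] NP/PP  <  k=7
[0,8] S  >  k=3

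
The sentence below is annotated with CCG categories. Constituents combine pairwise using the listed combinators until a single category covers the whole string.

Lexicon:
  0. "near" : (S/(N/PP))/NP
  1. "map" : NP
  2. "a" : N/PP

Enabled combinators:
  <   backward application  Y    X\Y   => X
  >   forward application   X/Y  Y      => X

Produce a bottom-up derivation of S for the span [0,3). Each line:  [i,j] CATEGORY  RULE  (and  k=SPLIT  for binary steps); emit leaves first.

[0,1] (S/(N/PP))/NP  lex  "near"
[1,2] NP  lex  "map"
[0,2] S/(N/PP)  >  k=1
[2,3] N/PP  lex  "a"
[0,3] S  >  k=2

[0,3] S   >
  [0,2] S/(N/PP)   >
    [0,1] "near" : (S/(N/PP))/NP
    [1,2] "map" : NP
  [2,3] "a" : N/PP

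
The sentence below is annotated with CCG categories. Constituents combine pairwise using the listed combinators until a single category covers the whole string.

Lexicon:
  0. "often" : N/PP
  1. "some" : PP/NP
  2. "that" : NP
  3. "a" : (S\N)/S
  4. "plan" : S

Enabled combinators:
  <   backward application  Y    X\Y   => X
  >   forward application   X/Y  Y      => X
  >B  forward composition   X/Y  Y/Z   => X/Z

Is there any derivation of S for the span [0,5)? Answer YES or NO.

YES

[0,5] S   <
  [0,3] N   >
    [0,2] N/NP   >B
      [0,1] "often" : N/PP
      [1,2] "some" : PP/NP
    [2,3] "that" : NP
  [3,5] S\N   >
    [3,4] "a" : (S\N)/S
    [4,5] "plan" : S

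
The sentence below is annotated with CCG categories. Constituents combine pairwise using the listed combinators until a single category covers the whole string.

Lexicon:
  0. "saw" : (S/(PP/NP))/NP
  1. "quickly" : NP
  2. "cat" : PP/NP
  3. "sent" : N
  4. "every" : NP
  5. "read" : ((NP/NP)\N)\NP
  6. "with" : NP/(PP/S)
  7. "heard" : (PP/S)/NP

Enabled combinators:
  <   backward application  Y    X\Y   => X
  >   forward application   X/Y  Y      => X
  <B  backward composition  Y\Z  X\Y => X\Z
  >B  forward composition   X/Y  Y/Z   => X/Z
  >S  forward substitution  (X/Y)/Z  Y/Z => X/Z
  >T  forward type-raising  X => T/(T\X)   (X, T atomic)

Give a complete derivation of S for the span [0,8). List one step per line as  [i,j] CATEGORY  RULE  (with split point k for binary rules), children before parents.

[0,8] S   >
  [0,2] S/(PP/NP)   >
    [0,1] "saw" : (S/(PP/NP))/NP
    [1,2] "quickly" : NP
  [2,8] PP/NP   >B
    [2,3] "cat" : PP/NP
    [3,8] NP/NP   >B
      [3,6] NP/NP   <
        [3,4] "sent" : N
        [4,6] (NP/NP)\N   <
          [4,5] "every" : NP
          [5,6] "read" : ((NP/NP)\N)\NP
      [6,8] NP/NP   >B
        [6,7] "with" : NP/(PP/S)
        [7,8] "heard" : (PP/S)/NP

[0,1] (S/(PP/NP))/NP  lex  "saw"
[1,2] NP  lex  "quickly"
[0,2] S/(PP/NP)  >  k=1
[2,3] PP/NP  lex  "cat"
[3,4] N  lex  "sent"
[4,5] NP  lex  "every"
[5,6] ((NP/NP)\N)\NP  lex  "read"
[4,6] (NP/NP)\N  <  k=5
[3,6] NP/NP  <  k=4
[6,7] NP/(PP/S)  lex  "with"
[7,8] (PP/S)/NP  lex  "heard"
[6,8] NP/NP  >B  k=7
[3,8] NP/NP  >B  k=6
[2,8] PP/NP  >B  k=3
[0,8] S  >  k=2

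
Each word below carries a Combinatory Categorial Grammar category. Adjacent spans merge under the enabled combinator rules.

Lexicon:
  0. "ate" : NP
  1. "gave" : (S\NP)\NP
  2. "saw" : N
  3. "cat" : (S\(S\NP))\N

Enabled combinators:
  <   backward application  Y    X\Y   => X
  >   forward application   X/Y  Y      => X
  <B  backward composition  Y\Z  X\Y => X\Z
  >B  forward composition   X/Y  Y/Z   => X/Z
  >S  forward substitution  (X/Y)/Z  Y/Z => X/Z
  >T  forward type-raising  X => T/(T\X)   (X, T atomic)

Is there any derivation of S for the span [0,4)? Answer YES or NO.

[0,4] S   <
  [0,2] S\NP   <
    [0,1] "ate" : NP
    [1,2] "gave" : (S\NP)\NP
  [2,4] S\(S\NP)   <
    [2,3] "saw" : N
    [3,4] "cat" : (S\(S\NP))\N

YES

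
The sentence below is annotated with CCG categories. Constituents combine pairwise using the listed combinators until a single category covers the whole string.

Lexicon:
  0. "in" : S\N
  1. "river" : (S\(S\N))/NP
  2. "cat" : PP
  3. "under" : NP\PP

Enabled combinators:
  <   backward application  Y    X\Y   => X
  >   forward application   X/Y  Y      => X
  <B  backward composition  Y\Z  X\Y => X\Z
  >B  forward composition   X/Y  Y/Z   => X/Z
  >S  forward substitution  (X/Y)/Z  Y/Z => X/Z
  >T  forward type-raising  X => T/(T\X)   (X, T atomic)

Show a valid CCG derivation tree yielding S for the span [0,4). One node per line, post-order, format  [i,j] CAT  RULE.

[0,1] S\N  lex  "in"
[1,2] (S\(S\N))/NP  lex  "river"
[2,3] PP  lex  "cat"
[3,4] NP\PP  lex  "under"
[2,4] NP  <  k=3
[1,4] S\(S\N)  >  k=2
[0,4] S  <  k=1

[0,4] S   <
  [0,1] "in" : S\N
  [1,4] S\(S\N)   >
    [1,2] "river" : (S\(S\N))/NP
    [2,4] NP   <
      [2,3] "cat" : PP
      [3,4] "under" : NP\PP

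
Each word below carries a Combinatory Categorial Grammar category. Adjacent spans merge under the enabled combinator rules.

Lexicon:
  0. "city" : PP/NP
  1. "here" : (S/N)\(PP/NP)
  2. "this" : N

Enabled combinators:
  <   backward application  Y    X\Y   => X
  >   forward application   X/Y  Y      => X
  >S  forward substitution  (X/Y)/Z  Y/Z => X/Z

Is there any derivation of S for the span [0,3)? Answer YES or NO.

[0,3] S   >
  [0,2] S/N   <
    [0,1] "city" : PP/NP
    [1,2] "here" : (S/N)\(PP/NP)
  [2,3] "this" : N

YES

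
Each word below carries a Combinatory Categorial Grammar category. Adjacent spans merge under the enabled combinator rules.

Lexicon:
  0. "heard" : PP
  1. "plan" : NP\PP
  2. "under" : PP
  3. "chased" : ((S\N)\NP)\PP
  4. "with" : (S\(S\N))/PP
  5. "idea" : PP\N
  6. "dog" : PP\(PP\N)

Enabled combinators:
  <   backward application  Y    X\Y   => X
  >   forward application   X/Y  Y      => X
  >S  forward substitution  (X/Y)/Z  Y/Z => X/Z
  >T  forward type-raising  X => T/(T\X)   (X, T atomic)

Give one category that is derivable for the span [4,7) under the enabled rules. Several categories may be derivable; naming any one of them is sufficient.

S\(S\N)

[0,7] S   <
  [0,4] S\N   <
    [0,2] NP   <
      [0,1] "heard" : PP
      [1,2] "plan" : NP\PP
    [2,4] (S\N)\NP   <
      [2,3] "under" : PP
      [3,4] "chased" : ((S\N)\NP)\PP
  [4,7] S\(S\N)   >
    [4,5] "with" : (S\(S\N))/PP
    [5,7] PP   <
      [5,6] "idea" : PP\N
      [6,7] "dog" : PP\(PP\N)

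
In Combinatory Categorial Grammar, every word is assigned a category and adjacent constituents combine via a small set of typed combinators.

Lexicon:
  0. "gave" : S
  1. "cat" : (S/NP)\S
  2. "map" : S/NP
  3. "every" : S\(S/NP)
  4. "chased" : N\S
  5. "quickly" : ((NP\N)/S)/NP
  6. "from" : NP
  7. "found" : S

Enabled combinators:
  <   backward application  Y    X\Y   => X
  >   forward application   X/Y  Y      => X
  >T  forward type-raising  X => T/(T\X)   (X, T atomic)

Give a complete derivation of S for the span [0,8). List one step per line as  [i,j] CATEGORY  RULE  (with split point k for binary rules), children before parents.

[0,8] S   >
  [0,2] S/NP   <
    [0,1] "gave" : S
    [1,2] "cat" : (S/NP)\S
  [2,8] NP   <
    [2,5] N   <
      [2,4] S   <
        [2,3] "map" : S/NP
        [3,4] "every" : S\(S/NP)
      [4,5] "chased" : N\S
    [5,8] NP\N   >
      [5,7] (NP\N)/S   >
        [5,6] "quickly" : ((NP\N)/S)/NP
        [6,7] "from" : NP
      [7,8] "found" : S

[0,1] S  lex  "gave"
[1,2] (S/NP)\S  lex  "cat"
[0,2] S/NP  <  k=1
[2,3] S/NP  lex  "map"
[3,4] S\(S/NP)  lex  "every"
[2,4] S  <  k=3
[4,5] N\S  lex  "chased"
[2,5] N  <  k=4
[5,6] ((NP\N)/S)/NP  lex  "quickly"
[6,7] NP  lex  "from"
[5,7] (NP\N)/S  >  k=6
[7,8] S  lex  "found"
[5,8] NP\N  >  k=7
[2,8] NP  <  k=5
[0,8] S  >  k=2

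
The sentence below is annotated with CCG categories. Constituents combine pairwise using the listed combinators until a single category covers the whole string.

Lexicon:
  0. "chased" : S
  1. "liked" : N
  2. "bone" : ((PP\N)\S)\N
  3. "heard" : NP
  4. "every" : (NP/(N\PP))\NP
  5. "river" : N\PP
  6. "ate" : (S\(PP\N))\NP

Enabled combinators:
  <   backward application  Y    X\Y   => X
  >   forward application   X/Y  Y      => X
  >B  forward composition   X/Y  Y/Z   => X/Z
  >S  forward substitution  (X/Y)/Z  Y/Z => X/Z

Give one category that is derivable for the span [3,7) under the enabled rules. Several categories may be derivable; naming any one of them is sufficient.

S\(PP\N)

[0,7] S   <
  [0,3] PP\N   <
    [0,1] "chased" : S
    [1,3] (PP\N)\S   <
      [1,2] "liked" : N
      [2,3] "bone" : ((PP\N)\S)\N
  [3,7] S\(PP\N)   <
    [3,6] NP   >
      [3,5] NP/(N\PP)   <
        [3,4] "heard" : NP
        [4,5] "every" : (NP/(N\PP))\NP
      [5,6] "river" : N\PP
    [6,7] "ate" : (S\(PP\N))\NP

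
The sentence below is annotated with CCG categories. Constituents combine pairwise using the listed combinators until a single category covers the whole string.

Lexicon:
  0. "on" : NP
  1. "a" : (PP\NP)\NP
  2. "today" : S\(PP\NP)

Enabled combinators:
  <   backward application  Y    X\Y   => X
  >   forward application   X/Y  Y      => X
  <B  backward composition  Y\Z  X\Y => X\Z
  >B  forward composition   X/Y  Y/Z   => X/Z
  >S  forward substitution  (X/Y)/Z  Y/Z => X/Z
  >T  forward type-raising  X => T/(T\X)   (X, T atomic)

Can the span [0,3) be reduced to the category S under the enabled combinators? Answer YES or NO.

YES

[0,3] S   <
  [0,1] "on" : NP
  [1,3] S\NP   <B
    [1,2] "a" : (PP\NP)\NP
    [2,3] "today" : S\(PP\NP)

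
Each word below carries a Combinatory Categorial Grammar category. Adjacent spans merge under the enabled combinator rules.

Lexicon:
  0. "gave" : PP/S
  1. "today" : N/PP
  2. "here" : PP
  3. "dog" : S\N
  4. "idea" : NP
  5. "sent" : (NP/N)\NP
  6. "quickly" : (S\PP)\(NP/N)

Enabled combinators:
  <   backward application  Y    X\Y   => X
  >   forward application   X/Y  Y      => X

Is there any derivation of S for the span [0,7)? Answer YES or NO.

[0,7] S   <
  [0,4] PP   >
    [0,1] "gave" : PP/S
    [1,4] S   <
      [1,3] N   >
        [1,2] "today" : N/PP
        [2,3] "here" : PP
      [3,4] "dog" : S\N
  [4,7] S\PP   <
    [4,6] NP/N   <
      [4,5] "idea" : NP
      [5,6] "sent" : (NP/N)\NP
    [6,7] "quickly" : (S\PP)\(NP/N)

YES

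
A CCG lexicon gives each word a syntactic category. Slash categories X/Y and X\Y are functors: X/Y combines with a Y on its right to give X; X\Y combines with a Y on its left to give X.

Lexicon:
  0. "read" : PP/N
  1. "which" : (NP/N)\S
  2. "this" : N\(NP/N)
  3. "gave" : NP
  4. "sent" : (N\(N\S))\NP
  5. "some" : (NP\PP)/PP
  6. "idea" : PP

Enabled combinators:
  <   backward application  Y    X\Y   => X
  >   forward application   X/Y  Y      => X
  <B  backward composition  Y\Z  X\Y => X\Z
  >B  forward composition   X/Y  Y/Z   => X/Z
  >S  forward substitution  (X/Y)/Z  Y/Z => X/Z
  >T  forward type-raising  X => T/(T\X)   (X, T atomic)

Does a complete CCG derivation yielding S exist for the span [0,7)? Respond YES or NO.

PP/N (NP/N)\S N\(NP/N) NP (N\(N\S))\NP (NP\PP)/PP PP
CKY chart[0,7] = {N/(N\NP), NP, NP/(NP\NP), NP/(PP\PP), PP/(PP\NP), S/(S\NP)}; S ∉ chart

NO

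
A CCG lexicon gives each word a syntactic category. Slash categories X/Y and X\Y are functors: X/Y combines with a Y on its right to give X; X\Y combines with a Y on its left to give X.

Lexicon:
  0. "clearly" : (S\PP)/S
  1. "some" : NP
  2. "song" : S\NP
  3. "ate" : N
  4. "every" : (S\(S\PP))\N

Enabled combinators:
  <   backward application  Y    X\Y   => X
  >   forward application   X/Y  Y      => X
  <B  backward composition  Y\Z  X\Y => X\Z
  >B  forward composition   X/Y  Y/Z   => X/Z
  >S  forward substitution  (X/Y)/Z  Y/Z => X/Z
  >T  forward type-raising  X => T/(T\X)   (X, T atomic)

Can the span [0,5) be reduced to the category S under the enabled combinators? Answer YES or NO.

[0,5] S   <
  [0,3] S\PP   >
    [0,1] "clearly" : (S\PP)/S
    [1,3] S   >
      [1,2] S/(S\NP)   >T
        [1,2] "some" : NP
      [2,3] "song" : S\NP
  [3,5] S\(S\PP)   <
    [3,4] "ate" : N
    [4,5] "every" : (S\(S\PP))\N

YES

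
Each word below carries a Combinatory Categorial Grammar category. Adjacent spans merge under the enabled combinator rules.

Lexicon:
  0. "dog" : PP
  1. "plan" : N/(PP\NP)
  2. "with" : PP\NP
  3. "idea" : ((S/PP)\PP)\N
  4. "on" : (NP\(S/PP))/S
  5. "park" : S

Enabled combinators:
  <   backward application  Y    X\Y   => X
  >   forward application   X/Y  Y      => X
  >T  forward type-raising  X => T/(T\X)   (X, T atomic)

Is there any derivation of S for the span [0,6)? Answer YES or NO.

PP N/(PP\NP) PP\NP ((S/PP)\PP)\N (NP\(S/PP))/S S
CKY chart[0,6] = {N/(N\NP), NP, NP/(NP\NP), PP/(PP\NP), S/(S\NP)}; S ∉ chart

NO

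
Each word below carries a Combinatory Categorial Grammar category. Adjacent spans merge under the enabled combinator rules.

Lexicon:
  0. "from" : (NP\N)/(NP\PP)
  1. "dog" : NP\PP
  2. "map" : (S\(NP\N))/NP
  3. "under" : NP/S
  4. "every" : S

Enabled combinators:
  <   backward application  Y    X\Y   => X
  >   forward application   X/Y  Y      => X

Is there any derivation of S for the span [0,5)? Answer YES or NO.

YES

[0,5] S   <
  [0,2] NP\N   >
    [0,1] "from" : (NP\N)/(NP\PP)
    [1,2] "dog" : NP\PP
  [2,5] S\(NP\N)   >
    [2,3] "map" : (S\(NP\N))/NP
    [3,5] NP   >
      [3,4] "under" : NP/S
      [4,5] "every" : S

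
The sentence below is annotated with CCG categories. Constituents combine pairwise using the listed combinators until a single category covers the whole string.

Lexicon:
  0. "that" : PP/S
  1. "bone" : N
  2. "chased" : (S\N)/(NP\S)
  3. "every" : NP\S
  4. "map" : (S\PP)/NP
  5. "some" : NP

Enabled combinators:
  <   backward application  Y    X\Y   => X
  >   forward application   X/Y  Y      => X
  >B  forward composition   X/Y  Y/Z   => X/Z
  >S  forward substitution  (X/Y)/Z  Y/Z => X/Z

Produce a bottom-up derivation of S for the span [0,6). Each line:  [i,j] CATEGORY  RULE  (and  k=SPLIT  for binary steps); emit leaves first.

[0,6] S   <
  [0,4] PP   >
    [0,1] "that" : PP/S
    [1,4] S   <
      [1,2] "bone" : N
      [2,4] S\N   >
        [2,3] "chased" : (S\N)/(NP\S)
        [3,4] "every" : NP\S
  [4,6] S\PP   >
    [4,5] "map" : (S\PP)/NP
    [5,6] "some" : NP

[0,1] PP/S  lex  "that"
[1,2] N  lex  "bone"
[2,3] (S\N)/(NP\S)  lex  "chased"
[3,4] NP\S  lex  "every"
[2,4] S\N  >  k=3
[1,4] S  <  k=2
[0,4] PP  >  k=1
[4,5] (S\PP)/NP  lex  "map"
[5,6] NP  lex  "some"
[4,6] S\PP  >  k=5
[0,6] S  <  k=4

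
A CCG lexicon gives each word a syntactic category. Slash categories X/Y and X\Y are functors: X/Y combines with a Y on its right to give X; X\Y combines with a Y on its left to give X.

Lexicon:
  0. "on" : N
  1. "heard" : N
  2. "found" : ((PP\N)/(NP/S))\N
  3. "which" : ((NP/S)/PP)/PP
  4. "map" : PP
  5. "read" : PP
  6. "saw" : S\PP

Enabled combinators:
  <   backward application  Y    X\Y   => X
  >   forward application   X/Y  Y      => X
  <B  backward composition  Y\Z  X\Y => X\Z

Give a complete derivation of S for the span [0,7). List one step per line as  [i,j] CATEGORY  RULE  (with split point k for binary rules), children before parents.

[0,1] N  lex  "on"
[1,2] N  lex  "heard"
[2,3] ((PP\N)/(NP/S))\N  lex  "found"
[1,3] (PP\N)/(NP/S)  <  k=2
[3,4] ((NP/S)/PP)/PP  lex  "which"
[4,5] PP  lex  "map"
[3,5] (NP/S)/PP  >  k=4
[5,6] PP  lex  "read"
[3,6] NP/S  >  k=5
[1,6] PP\N  >  k=3
[0,6] PP  <  k=1
[6,7] S\PP  lex  "saw"
[0,7] S  <  k=6

[0,7] S   <
  [0,6] PP   <
    [0,1] "on" : N
    [1,6] PP\N   >
      [1,3] (PP\N)/(NP/S)   <
        [1,2] "heard" : N
        [2,3] "found" : ((PP\N)/(NP/S))\N
      [3,6] NP/S   >
        [3,5] (NP/S)/PP   >
          [3,4] "which" : ((NP/S)/PP)/PP
          [4,5] "map" : PP
        [5,6] "read" : PP
  [6,7] "saw" : S\PP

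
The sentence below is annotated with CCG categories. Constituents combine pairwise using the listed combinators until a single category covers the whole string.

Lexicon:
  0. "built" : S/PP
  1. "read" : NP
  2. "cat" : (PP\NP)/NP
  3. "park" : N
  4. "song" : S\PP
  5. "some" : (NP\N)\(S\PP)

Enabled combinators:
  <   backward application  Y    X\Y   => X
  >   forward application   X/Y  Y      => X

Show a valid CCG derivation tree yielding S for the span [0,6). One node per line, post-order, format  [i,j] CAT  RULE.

[0,6] S   >
  [0,1] "built" : S/PP
  [1,6] PP   <
    [1,2] "read" : NP
    [2,6] PP\NP   >
      [2,3] "cat" : (PP\NP)/NP
      [3,6] NP   <
        [3,4] "park" : N
        [4,6] NP\N   <
          [4,5] "song" : S\PP
          [5,6] "some" : (NP\N)\(S\PP)

[0,1] S/PP  lex  "built"
[1,2] NP  lex  "read"
[2,3] (PP\NP)/NP  lex  "cat"
[3,4] N  lex  "park"
[4,5] S\PP  lex  "song"
[5,6] (NP\N)\(S\PP)  lex  "some"
[4,6] NP\N  <  k=5
[3,6] NP  <  k=4
[2,6] PP\NP  >  k=3
[1,6] PP  <  k=2
[0,6] S  >  k=1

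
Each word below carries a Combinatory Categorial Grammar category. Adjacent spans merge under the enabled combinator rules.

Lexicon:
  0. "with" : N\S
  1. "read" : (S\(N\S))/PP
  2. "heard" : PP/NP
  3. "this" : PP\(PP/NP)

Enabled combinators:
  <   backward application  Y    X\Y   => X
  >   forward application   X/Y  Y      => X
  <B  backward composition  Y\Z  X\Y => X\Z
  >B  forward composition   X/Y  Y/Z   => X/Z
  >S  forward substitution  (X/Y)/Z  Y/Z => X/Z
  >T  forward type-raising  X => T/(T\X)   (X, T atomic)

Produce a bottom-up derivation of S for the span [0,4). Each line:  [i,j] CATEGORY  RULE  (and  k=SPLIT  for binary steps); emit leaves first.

[0,1] N\S  lex  "with"
[1,2] (S\(N\S))/PP  lex  "read"
[2,3] PP/NP  lex  "heard"
[3,4] PP\(PP/NP)  lex  "this"
[2,4] PP  <  k=3
[1,4] S\(N\S)  >  k=2
[0,4] S  <  k=1

[0,4] S   <
  [0,1] "with" : N\S
  [1,4] S\(N\S)   >
    [1,2] "read" : (S\(N\S))/PP
    [2,4] PP   <
      [2,3] "heard" : PP/NP
      [3,4] "this" : PP\(PP/NP)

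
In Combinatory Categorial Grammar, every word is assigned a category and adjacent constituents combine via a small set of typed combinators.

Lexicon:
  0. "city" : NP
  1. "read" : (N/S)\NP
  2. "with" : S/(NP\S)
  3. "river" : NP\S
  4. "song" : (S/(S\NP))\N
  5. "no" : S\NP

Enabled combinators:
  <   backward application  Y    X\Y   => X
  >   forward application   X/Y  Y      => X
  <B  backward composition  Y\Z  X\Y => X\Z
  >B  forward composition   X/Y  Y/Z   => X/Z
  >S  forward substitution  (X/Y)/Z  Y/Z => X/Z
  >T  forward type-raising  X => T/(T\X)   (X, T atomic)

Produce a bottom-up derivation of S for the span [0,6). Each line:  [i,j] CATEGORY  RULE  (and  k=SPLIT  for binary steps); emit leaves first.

[0,6] S   >
  [0,5] S/(S\NP)   <
    [0,4] N   >
      [0,2] N/S   <
        [0,1] "city" : NP
        [1,2] "read" : (N/S)\NP
      [2,4] S   >
        [2,3] "with" : S/(NP\S)
        [3,4] "river" : NP\S
    [4,5] "song" : (S/(S\NP))\N
  [5,6] "no" : S\NP

[0,1] NP  lex  "city"
[1,2] (N/S)\NP  lex  "read"
[0,2] N/S  <  k=1
[2,3] S/(NP\S)  lex  "with"
[3,4] NP\S  lex  "river"
[2,4] S  >  k=3
[0,4] N  >  k=2
[4,5] (S/(S\NP))\N  lex  "song"
[0,5] S/(S\NP)  <  k=4
[5,6] S\NP  lex  "no"
[0,6] S  >  k=5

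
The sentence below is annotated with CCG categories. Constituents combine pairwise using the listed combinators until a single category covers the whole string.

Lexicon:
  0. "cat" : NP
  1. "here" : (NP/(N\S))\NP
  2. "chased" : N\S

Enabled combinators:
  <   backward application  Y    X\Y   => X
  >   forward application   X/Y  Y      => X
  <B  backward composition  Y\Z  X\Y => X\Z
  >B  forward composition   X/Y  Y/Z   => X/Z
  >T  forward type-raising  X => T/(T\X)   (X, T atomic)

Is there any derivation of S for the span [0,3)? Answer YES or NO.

NP (NP/(N\S))\NP N\S
CKY chart[0,3] = {N/(N\NP), NP, NP/(NP\NP), PP/(PP\NP), S/(S\NP)}; S ∉ chart

NO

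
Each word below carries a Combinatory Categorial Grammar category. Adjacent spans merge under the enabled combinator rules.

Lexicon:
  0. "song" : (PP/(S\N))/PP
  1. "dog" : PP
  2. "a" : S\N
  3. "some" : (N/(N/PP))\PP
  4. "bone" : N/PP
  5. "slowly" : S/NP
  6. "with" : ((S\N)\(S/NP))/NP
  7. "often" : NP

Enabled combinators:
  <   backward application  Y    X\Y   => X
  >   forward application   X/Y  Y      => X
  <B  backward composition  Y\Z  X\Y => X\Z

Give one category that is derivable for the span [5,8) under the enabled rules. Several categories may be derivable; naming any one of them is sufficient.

S\N

[0,8] S   <
  [0,5] N   >
    [0,4] N/(N/PP)   <
      [0,3] PP   >
        [0,2] PP/(S\N)   >
          [0,1] "song" : (PP/(S\N))/PP
          [1,2] "dog" : PP
        [2,3] "a" : S\N
      [3,4] "some" : (N/(N/PP))\PP
    [4,5] "bone" : N/PP
  [5,8] S\N   <
    [5,6] "slowly" : S/NP
    [6,8] (S\N)\(S/NP)   >
      [6,7] "with" : ((S\N)\(S/NP))/NP
      [7,8] "often" : NP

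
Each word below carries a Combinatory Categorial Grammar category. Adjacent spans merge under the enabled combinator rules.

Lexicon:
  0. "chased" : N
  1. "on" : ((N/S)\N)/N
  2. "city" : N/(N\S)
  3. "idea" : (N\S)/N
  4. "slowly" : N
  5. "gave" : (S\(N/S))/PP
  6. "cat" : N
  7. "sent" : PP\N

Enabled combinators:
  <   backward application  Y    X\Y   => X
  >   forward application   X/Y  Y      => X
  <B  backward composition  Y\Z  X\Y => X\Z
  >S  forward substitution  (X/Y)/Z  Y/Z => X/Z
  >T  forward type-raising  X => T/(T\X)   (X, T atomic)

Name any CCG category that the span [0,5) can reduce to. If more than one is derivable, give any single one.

N/S

[0,8] S   <
  [0,5] N/S   <
    [0,1] "chased" : N
    [1,5] (N/S)\N   >
      [1,2] "on" : ((N/S)\N)/N
      [2,5] N   >
        [2,3] "city" : N/(N\S)
        [3,5] N\S   >
          [3,4] "idea" : (N\S)/N
          [4,5] "slowly" : N
  [5,8] S\(N/S)   >
    [5,6] "gave" : (S\(N/S))/PP
    [6,8] PP   >
      [6,7] PP/(PP\N)   >T
        [6,7] "cat" : N
      [7,8] "sent" : PP\N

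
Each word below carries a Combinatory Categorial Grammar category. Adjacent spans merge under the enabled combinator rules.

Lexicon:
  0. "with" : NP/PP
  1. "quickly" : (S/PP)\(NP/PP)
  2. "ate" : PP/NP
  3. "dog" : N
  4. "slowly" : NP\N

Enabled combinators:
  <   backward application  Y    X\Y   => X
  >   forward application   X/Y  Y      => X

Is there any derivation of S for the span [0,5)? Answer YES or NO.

[0,5] S   >
  [0,2] S/PP   <
    [0,1] "with" : NP/PP
    [1,2] "quickly" : (S/PP)\(NP/PP)
  [2,5] PP   >
    [2,3] "ate" : PP/NP
    [3,5] NP   <
      [3,4] "dog" : N
      [4,5] "slowly" : NP\N

YES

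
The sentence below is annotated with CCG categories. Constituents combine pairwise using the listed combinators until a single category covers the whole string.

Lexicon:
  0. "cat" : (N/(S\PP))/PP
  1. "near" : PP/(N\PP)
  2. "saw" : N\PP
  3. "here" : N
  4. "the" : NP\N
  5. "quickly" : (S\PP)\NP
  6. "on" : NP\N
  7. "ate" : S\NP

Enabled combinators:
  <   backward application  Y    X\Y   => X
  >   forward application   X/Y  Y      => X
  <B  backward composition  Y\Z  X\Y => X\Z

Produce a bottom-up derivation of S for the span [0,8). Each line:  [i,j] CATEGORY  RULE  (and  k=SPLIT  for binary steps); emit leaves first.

[0,8] S   <
  [0,6] N   >
    [0,3] N/(S\PP)   >
      [0,1] "cat" : (N/(S\PP))/PP
      [1,3] PP   >
        [1,2] "near" : PP/(N\PP)
        [2,3] "saw" : N\PP
    [3,6] S\PP   <
      [3,5] NP   <
        [3,4] "here" : N
        [4,5] "the" : NP\N
      [5,6] "quickly" : (S\PP)\NP
  [6,8] S\N   <B
    [6,7] "on" : NP\N
    [7,8] "ate" : S\NP

[0,1] (N/(S\PP))/PP  lex  "cat"
[1,2] PP/(N\PP)  lex  "near"
[2,3] N\PP  lex  "saw"
[1,3] PP  >  k=2
[0,3] N/(S\PP)  >  k=1
[3,4] N  lex  "here"
[4,5] NP\N  lex  "the"
[3,5] NP  <  k=4
[5,6] (S\PP)\NP  lex  "quickly"
[3,6] S\PP  <  k=5
[0,6] N  >  k=3
[6,7] NP\N  lex  "on"
[7,8] S\NP  lex  "ate"
[6,8] S\N  <B  k=7
[0,8] S  <  k=6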